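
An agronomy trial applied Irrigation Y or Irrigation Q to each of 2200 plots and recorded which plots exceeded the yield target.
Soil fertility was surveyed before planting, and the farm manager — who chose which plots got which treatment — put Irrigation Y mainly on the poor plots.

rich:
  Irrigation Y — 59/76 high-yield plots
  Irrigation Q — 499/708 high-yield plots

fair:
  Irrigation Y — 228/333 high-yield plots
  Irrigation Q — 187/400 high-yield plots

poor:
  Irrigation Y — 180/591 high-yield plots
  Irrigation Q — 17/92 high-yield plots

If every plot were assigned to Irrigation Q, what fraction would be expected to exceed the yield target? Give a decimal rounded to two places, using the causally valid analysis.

0.46

The soil fertility-specific comparison favours Irrigation Y throughout, but the pooled figures favour Irrigation Q. The question is whether to condition on soil fertility.
Soil fertility differs across irrigations for reasons unrelated to any effect of the irrigation itself, and it separately predicts the outcome — a classic confounder. We must compare within soil fertility levels.
Standardising Irrigation Q to the population soil fertility mix: 0.356·499/708 + 0.333·187/400 + 0.310·17/92 = 0.464.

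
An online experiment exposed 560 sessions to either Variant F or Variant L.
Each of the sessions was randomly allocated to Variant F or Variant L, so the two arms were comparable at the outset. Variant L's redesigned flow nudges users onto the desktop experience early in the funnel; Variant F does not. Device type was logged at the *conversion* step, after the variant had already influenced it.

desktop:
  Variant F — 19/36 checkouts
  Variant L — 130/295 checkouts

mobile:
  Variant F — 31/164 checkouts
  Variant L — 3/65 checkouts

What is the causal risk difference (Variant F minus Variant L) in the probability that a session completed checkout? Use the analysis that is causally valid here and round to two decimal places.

The stratified and pooled comparisons disagree (Variant F wins within each device type; Variant L wins overall), so the answer turns on the causal role of device type.
Because the variant influences device type, device type is a post-treatment mediator, not a confounder. Stratifying on it would bias the estimate; the causal effect is the crude pooled difference.
The causal difference is the pooled difference: 0.250 − 0.369 = -0.119.

-0.12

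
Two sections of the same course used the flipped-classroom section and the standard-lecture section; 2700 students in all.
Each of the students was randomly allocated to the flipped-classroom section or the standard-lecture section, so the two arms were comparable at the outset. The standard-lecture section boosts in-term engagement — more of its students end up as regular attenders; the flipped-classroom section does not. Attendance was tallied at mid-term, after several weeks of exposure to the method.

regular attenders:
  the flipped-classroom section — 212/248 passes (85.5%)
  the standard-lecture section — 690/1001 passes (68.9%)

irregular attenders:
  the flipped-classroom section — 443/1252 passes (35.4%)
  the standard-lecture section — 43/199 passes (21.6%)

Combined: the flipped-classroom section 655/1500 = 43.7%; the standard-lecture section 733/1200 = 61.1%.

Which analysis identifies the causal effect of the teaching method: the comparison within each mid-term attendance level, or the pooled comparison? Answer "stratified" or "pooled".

Because the teaching method influences mid-term attendance, mid-term attendance is a post-treatment mediator, not a confounder. Stratifying on it would bias the estimate; the causal effect is the crude pooled difference.
Pooled: the flipped-classroom section 43.7% vs the standard-lecture section 61.1%; the standard-lecture section is higher overall.

pooled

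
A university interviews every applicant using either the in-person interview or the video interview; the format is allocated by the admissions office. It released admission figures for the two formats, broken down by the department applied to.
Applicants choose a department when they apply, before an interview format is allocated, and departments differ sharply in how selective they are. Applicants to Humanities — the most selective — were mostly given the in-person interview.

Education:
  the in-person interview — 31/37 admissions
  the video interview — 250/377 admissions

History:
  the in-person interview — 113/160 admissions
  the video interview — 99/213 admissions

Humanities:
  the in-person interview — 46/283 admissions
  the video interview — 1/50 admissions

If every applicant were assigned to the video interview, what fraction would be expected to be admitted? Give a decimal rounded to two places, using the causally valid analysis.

Within every department level the in-person interview has the higher rate, yet pooled the video interview does — Simpson's reversal.
Nothing the interview format does changes department; the imbalance is an allocation artefact. With department also predicting the outcome, the pooled figure is confounded, and the within-stratum comparison is the causal one.
Standardising the video interview to the population department mix: 0.370·250/377 + 0.333·99/213 + 0.297·1/50 = 0.406.

0.41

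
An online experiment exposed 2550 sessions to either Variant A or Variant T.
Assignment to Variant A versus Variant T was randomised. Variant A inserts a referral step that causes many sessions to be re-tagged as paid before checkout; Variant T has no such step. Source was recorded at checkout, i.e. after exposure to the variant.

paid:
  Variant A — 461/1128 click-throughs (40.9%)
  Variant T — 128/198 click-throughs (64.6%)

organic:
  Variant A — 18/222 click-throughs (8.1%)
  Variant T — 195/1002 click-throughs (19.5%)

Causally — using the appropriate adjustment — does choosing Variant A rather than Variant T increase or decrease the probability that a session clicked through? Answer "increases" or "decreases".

increases

Traffic source here is a post-treatment variable shaped by the variant; conditioning on it would introduce bias rather than remove it. The overall comparison is the causal one.
Pooled: Variant A 35.5% vs Variant T 26.9%; Variant A is higher overall.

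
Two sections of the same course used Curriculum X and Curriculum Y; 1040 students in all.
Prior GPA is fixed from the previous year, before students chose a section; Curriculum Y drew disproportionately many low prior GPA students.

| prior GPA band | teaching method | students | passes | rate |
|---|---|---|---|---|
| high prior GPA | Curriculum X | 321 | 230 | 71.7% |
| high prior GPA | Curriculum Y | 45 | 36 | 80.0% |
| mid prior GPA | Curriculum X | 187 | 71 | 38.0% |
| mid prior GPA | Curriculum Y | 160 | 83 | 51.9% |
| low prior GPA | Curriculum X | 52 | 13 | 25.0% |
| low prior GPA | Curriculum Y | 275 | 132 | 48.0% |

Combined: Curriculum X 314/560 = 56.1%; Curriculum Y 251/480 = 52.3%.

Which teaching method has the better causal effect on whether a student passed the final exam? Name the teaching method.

The stratified and pooled comparisons disagree (Curriculum Y wins within each prior GPA band; Curriculum X wins overall), so the answer turns on the causal role of prior GPA band.
Prior GPA band satisfies the back-door criterion: it is not a descendant of the teaching method, and it blocks the spurious path from teaching method to outcome. Adjusting for it (i.e., using the within-prior GPA band rates) gives the causal effect.
Within each level — high prior GPA: 71.7% vs 80.0%; mid prior GPA: 38.0% vs 51.9%; low prior GPA: 25.0% vs 48.0% — Curriculum Y is higher every time.

Curriculum Y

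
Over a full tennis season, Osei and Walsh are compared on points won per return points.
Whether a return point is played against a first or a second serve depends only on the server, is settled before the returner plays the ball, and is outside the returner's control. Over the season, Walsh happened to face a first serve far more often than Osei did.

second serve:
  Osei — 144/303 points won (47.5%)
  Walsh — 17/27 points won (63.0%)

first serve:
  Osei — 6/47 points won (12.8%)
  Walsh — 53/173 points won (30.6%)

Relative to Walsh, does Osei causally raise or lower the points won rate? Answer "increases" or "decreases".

decreases

Here serve type is a common cause — it drives both which player a case falls under and the outcome. The crude comparison mixes populations; the stratum-specific rates are the causally relevant ones.
Within each level — second serve: 47.5% vs 63.0%; first serve: 12.8% vs 30.6% — Walsh is higher every time.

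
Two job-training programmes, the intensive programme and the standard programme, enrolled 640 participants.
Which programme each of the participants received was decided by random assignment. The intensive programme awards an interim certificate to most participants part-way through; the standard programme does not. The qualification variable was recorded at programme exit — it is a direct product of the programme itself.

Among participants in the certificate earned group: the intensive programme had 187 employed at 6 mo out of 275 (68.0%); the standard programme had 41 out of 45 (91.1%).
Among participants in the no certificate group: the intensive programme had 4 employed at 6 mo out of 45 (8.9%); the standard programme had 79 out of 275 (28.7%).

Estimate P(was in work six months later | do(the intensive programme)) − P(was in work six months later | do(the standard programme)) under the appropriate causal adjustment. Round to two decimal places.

+0.22

The qualification attained during the programme-specific comparison favours the standard programme throughout, but the pooled figures favour the intensive programme. The question is whether to condition on qualification attained during the programme.
Qualification attained during the programme is downstream of the programme. One should not condition on a consequence of treatment, so the overall rates are the right comparison.
The causal difference is the pooled difference: 0.597 − 0.375 = +0.222.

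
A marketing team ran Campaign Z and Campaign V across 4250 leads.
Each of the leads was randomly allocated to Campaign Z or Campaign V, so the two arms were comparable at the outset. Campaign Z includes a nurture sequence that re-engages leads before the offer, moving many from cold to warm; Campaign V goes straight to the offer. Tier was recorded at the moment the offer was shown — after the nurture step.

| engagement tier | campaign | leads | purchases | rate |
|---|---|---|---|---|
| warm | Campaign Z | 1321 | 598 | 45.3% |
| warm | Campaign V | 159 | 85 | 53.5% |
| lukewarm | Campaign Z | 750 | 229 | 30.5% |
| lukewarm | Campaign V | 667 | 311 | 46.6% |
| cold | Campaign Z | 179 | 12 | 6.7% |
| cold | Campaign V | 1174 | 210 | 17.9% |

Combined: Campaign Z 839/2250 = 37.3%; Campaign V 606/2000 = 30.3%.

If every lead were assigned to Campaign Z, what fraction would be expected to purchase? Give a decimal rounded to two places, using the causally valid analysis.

The engagement tier-specific comparison favours Campaign V throughout, but the pooled figures favour Campaign Z. The question is whether to condition on engagement tier.
Engagement tier here is a post-treatment variable shaped by the campaign; conditioning on it would introduce bias rather than remove it. The overall comparison is the causal one.
So P(outcome | do(Campaign Z)) is just the pooled rate for Campaign Z: 839/2250 = 0.373.

0.37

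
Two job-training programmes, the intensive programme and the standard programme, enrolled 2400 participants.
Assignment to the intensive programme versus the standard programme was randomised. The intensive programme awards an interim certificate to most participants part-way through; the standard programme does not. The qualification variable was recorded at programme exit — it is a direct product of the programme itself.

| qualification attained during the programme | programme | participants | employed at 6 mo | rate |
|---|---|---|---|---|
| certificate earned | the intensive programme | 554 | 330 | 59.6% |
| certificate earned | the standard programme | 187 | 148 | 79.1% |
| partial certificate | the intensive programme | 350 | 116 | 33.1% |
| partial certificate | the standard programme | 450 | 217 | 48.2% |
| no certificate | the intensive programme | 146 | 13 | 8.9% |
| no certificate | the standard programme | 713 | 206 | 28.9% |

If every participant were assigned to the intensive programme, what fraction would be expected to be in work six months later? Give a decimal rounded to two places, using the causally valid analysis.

Stratifying would compare programmes among participants the programmes themselves sorted into qualification attained during the programme groups — a form of selection on an intermediate. The unconditioned pooled rates give the total causal effect.
So P(outcome | do(the intensive programme)) is just the pooled rate for the intensive programme: 459/1050 = 0.437.

0.44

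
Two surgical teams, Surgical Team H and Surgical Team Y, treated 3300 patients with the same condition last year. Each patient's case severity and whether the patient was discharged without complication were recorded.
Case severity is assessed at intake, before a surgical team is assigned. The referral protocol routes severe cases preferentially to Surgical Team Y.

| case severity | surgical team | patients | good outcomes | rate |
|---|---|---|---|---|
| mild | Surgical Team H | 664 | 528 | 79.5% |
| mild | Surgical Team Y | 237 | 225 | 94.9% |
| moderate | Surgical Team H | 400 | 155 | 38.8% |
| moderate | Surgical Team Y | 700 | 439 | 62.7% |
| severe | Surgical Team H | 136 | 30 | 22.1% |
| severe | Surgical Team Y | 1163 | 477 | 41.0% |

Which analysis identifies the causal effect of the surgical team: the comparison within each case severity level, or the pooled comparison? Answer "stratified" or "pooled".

stratified

Nothing the surgical team does changes case severity; the imbalance is an allocation artefact. With case severity also predicting the outcome, the pooled figure is confounded, and the within-stratum comparison is the causal one.
Within each level — mild: 79.5% vs 94.9%; moderate: 38.8% vs 62.7%; severe: 22.1% vs 41.0% — Surgical Team Y is higher every time.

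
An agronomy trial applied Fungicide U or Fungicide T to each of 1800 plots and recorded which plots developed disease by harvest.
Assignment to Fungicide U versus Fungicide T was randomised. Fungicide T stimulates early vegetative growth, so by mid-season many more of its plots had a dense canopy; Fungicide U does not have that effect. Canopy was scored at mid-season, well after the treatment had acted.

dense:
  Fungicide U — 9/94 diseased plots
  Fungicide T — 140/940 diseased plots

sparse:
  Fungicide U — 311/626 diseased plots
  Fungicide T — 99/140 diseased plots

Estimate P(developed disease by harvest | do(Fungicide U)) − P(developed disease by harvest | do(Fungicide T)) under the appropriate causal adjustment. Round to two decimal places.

The distribution of mid-season canopy is itself part of what the fungicide does — it is an intermediate outcome. Holding it fixed would remove that part of the effect; the total effect is the pooled difference.
The causal difference is the pooled difference: 0.444 − 0.221 = +0.223.

+0.22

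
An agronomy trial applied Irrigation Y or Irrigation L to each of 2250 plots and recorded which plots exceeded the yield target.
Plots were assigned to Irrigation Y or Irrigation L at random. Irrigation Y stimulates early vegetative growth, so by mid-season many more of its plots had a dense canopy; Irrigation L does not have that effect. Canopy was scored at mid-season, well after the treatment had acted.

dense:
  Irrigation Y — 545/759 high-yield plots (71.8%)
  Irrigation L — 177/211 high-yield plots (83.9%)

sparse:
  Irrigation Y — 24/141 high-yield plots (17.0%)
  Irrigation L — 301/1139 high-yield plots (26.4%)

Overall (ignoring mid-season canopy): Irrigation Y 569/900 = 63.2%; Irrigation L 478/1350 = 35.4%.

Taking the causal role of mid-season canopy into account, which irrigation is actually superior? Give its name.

Irrigation Y

Irrigation L is higher inside every mid-season canopy stratum but Irrigation Y is higher in aggregate. Whether to stratify depends on how mid-season canopy relates to the irrigation.
Mid-season canopy lies on the pathway irrigation → mid-season canopy → outcome, so adjusting for it blocks the indirect effect. For the total causal effect of irrigation, use the unadjusted pooled rates.
Pooled: Irrigation Y 63.2% vs Irrigation L 35.4%; Irrigation Y is higher overall.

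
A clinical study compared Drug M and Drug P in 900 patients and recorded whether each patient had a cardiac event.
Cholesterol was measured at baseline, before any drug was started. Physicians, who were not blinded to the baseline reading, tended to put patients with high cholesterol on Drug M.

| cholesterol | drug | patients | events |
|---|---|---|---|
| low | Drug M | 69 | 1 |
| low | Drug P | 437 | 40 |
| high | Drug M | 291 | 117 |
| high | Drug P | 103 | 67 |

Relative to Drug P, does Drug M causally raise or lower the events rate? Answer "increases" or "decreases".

Cholesterol is set before the drug has any effect — it is not caused by the drug — and it independently drives the outcome. That makes it a confounder, so the causal comparison is within cholesterol levels.
Within each level — low: 1.4% vs 9.2%; high: 40.2% vs 65.0% — Drug M is lower every time.

decreases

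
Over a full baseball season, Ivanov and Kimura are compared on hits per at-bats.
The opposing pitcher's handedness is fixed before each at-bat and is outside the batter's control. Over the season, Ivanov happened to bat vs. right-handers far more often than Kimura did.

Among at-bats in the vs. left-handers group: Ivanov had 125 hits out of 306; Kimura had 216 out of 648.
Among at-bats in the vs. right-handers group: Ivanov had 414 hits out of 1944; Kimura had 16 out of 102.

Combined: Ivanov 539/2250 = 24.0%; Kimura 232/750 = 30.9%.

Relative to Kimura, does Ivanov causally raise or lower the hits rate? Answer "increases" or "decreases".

increases

The pitcher handedness-specific comparison favours Ivanov throughout, but the pooled figures favour Kimura. The question is whether to condition on pitcher handedness.
Here pitcher handedness is a common cause — it drives both which player a case falls under and the outcome. The crude comparison mixes populations; the stratum-specific rates are the causally relevant ones.
Within each level — vs. left-handers: 40.8% vs 33.3%; vs. right-handers: 21.3% vs 15.7% — Ivanov is higher every time.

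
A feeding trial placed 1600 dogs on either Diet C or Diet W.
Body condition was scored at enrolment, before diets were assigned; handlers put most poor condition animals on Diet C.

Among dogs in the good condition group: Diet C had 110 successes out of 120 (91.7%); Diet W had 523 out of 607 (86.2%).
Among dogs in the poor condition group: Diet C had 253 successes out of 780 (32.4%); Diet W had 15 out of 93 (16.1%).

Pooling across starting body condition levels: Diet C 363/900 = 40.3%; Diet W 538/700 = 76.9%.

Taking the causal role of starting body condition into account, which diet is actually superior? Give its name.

Diet C

Starting body condition satisfies the back-door criterion: it is not a descendant of the diet, and it blocks the spurious path from diet to outcome. Adjusting for it (i.e., using the within-starting body condition rates) gives the causal effect.
Within each level — good condition: 91.7% vs 86.2%; poor condition: 32.4% vs 16.1% — Diet C is higher every time.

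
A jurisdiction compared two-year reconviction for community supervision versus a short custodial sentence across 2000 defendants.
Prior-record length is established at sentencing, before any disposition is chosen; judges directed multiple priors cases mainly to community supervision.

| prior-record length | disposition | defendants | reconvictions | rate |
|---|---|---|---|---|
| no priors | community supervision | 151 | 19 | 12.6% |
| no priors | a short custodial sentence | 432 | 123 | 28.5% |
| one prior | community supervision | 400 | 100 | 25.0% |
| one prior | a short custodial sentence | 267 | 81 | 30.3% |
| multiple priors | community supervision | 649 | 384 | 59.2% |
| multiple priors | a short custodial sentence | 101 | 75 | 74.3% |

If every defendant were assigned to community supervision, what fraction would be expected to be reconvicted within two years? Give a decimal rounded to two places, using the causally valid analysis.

0.34

The imbalance in prior-record length arose from how defendants were allocated, not from anything the disposition did; and prior-record length independently affects the outcome. The pooled gap is confounded — condition on prior-record length.
Standardising community supervision to the population prior-record length mix: 0.291·19/151 + 0.334·100/400 + 0.375·384/649 = 0.342.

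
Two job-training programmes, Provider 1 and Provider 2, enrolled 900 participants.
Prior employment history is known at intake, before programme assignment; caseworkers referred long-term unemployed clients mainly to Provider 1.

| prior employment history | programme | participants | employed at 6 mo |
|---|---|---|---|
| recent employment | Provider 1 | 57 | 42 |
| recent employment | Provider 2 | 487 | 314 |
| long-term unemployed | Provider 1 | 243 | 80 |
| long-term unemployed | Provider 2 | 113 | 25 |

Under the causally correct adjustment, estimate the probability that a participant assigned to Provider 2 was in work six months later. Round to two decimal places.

Prior employment history satisfies the back-door criterion: it is not a descendant of the programme, and it blocks the spurious path from programme to outcome. Adjusting for it (i.e., using the within-prior employment history rates) gives the causal effect.
Standardising Provider 2 to the population prior employment history mix: 0.604·314/487 + 0.396·25/113 = 0.477.

0.48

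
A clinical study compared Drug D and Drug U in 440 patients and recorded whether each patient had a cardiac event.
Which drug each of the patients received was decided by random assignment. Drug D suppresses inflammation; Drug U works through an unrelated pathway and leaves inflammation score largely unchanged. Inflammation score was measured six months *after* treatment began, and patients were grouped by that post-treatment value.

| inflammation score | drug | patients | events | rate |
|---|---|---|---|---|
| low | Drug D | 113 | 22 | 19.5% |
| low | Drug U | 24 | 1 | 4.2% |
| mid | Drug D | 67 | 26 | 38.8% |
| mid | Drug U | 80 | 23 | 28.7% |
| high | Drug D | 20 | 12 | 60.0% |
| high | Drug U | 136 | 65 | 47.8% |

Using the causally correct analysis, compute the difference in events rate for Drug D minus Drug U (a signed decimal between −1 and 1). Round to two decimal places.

-0.07

Inflammation score is downstream of the drug. One should not condition on a consequence of treatment, so the overall rates are the right comparison.
The causal difference is the pooled difference: 0.300 − 0.371 = -0.071.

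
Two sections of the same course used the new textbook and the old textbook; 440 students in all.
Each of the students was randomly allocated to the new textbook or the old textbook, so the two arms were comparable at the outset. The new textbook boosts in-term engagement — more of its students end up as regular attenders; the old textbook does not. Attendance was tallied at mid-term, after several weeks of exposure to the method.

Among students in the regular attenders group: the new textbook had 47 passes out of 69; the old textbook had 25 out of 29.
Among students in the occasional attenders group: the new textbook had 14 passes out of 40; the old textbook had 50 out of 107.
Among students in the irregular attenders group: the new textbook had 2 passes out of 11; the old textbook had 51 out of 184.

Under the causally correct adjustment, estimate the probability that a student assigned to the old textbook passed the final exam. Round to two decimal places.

The stratified and pooled comparisons disagree (the old textbook wins within each mid-term attendance; the new textbook wins overall), so the answer turns on the causal role of mid-term attendance.
Mid-term attendance is downstream of the teaching method. One should not condition on a consequence of treatment, so the overall rates are the right comparison.
So P(outcome | do(the old textbook)) is just the pooled rate for the old textbook: 126/320 = 0.394.

0.39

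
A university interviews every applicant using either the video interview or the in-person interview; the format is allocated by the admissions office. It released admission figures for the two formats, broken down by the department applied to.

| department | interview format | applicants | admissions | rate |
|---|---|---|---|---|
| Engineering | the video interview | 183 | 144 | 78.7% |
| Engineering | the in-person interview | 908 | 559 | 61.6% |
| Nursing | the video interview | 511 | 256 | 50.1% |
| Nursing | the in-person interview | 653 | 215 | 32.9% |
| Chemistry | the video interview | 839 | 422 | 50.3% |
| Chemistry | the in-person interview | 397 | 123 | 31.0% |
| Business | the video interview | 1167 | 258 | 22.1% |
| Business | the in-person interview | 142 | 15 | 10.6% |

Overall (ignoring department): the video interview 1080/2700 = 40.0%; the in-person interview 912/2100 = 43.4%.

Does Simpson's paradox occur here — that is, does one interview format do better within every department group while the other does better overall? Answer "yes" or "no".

yes

Within each department level (Engineering 78.7% vs 61.6%; Nursing 50.1% vs 32.9%; Chemistry 50.3% vs 31.0%; Business 22.1% vs 10.6%), the video interview has the higher rate every time. Pooled: 40.0% vs 43.4% — the in-person interview has the higher rate overall. The two comparisons disagree.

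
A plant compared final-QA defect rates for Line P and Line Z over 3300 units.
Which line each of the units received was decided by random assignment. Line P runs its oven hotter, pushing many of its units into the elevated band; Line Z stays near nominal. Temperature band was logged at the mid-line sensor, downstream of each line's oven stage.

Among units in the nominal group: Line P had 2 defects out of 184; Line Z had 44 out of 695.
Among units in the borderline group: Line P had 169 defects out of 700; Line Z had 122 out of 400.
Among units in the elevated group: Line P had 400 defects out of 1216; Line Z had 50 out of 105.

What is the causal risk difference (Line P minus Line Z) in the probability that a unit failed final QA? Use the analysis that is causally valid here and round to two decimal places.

Stratifying would compare lines among units the lines themselves sorted into in-process temperature band groups — a form of selection on an intermediate. The unconditioned pooled rates give the total causal effect.
The causal difference is the pooled difference: 0.272 − 0.180 = +0.092.

+0.09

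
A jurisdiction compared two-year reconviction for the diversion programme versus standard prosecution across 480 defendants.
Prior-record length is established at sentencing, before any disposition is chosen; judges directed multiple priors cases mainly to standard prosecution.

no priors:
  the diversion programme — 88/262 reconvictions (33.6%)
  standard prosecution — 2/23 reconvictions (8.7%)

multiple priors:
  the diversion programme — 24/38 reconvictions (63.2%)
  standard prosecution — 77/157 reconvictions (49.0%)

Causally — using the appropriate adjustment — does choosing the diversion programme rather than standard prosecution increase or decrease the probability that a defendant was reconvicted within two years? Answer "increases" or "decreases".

Prior-record length is set before the disposition has any effect — it is not caused by the disposition — and it independently drives the outcome. That makes it a confounder, so the causal comparison is within prior-record length levels.
Within each level — no priors: 33.6% vs 8.7%; multiple priors: 63.2% vs 49.0% — standard prosecution is lower every time.

increases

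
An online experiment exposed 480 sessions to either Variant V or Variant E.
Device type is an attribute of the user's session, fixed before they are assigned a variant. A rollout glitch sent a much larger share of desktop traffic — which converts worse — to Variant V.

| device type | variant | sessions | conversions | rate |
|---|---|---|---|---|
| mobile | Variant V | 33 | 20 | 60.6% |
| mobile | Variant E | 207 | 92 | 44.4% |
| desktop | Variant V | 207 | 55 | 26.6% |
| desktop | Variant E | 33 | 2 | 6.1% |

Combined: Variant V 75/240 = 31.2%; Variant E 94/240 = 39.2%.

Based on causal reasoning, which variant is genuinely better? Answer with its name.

Variant V

The stratified and pooled comparisons disagree (Variant V wins within each device type; Variant E wins overall), so the answer turns on the causal role of device type.
Device type is set before the variant has any effect — it is not caused by the variant — and it independently drives the outcome. That makes it a confounder, so the causal comparison is within device type levels.
Within each level — mobile: 60.6% vs 44.4%; desktop: 26.6% vs 6.1% — Variant V is higher every time.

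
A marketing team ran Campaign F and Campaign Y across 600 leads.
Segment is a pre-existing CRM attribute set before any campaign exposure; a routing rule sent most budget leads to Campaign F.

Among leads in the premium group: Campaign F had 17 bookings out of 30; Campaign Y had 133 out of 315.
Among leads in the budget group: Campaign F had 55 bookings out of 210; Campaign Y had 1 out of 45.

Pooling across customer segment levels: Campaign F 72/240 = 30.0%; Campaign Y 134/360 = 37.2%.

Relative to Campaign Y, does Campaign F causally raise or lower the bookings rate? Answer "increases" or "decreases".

increases

The customer segment-specific comparison favours Campaign F throughout, but the pooled figures favour Campaign Y. The question is whether to condition on customer segment.
The imbalance in customer segment arose from how leads were allocated, not from anything the campaign did; and customer segment independently affects the outcome. The pooled gap is confounded — condition on customer segment.
Within each level — premium: 56.7% vs 42.2%; budget: 26.2% vs 2.2% — Campaign F is higher every time.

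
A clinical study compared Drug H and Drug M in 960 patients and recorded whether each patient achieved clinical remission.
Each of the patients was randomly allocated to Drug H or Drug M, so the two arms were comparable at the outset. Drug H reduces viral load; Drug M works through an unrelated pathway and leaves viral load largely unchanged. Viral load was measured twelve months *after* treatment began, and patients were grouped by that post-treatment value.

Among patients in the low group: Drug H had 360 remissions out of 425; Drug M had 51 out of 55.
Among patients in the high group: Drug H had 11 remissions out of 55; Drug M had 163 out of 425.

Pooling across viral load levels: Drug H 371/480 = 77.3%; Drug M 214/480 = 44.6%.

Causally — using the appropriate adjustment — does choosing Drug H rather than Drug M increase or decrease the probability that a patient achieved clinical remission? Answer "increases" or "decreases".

The distribution of viral load is itself part of what the drug does — it is an intermediate outcome. Holding it fixed would remove that part of the effect; the total effect is the pooled difference.
Pooled: Drug H 77.3% vs Drug M 44.6%; Drug H is higher overall.

increases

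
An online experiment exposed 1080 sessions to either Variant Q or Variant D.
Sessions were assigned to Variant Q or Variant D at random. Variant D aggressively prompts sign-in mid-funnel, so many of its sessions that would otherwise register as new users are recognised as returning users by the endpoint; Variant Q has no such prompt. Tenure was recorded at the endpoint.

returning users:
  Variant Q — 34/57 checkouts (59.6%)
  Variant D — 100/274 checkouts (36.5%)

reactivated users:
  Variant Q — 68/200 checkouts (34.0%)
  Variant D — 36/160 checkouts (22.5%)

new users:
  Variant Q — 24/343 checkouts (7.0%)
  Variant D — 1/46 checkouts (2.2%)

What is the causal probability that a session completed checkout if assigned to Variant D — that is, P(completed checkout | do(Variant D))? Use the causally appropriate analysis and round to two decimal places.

The user tenure-specific comparison favours Variant Q throughout, but the pooled figures favour Variant D. The question is whether to condition on user tenure.
Because the variant influences user tenure, user tenure is a post-treatment mediator, not a confounder. Stratifying on it would bias the estimate; the causal effect is the crude pooled difference.
So P(outcome | do(Variant D)) is just the pooled rate for Variant D: 137/480 = 0.285.

0.29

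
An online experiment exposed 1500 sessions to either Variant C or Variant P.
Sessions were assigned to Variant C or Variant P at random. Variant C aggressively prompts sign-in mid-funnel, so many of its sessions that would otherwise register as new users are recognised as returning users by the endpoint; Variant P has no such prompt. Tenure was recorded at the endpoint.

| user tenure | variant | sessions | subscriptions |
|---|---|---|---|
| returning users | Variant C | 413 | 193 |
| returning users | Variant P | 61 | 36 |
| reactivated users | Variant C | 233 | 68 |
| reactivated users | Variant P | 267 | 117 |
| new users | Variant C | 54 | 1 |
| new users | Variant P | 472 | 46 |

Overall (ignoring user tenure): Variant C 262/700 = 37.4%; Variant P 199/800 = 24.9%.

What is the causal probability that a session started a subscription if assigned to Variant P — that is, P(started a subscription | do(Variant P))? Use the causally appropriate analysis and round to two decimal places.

0.25

User tenure here is a post-treatment variable shaped by the variant; conditioning on it would introduce bias rather than remove it. The overall comparison is the causal one.
So P(outcome | do(Variant P)) is just the pooled rate for Variant P: 199/800 = 0.249.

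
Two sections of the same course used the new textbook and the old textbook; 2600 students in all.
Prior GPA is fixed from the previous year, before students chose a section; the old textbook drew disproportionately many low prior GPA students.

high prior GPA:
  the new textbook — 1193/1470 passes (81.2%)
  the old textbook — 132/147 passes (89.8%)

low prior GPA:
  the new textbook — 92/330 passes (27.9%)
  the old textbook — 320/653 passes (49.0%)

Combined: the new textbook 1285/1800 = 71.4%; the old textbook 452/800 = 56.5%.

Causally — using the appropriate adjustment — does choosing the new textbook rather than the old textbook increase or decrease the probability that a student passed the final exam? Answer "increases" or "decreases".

decreases

The stratified and pooled comparisons disagree (the old textbook wins within each prior GPA band; the new textbook wins overall), so the answer turns on the causal role of prior GPA band.
Prior GPA band satisfies the back-door criterion: it is not a descendant of the teaching method, and it blocks the spurious path from teaching method to outcome. Adjusting for it (i.e., using the within-prior GPA band rates) gives the causal effect.
Within each level — high prior GPA: 81.2% vs 89.8%; low prior GPA: 27.9% vs 49.0% — the old textbook is higher every time.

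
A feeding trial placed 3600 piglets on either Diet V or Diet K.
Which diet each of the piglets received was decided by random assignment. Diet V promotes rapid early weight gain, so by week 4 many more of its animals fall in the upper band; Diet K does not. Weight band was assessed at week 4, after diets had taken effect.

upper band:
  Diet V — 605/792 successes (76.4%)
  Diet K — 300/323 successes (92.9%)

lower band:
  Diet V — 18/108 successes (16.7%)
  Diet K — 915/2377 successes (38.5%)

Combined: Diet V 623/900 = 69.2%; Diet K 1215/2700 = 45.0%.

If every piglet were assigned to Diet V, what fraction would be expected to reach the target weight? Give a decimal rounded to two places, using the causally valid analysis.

0.69

The stratified and pooled comparisons disagree (Diet K wins within each week-4 weight band; Diet V wins overall), so the answer turns on the causal role of week-4 weight band.
Week-4 weight band is recorded after the diet and is itself shifted by it — it sits on the causal path from diet to outcome. Conditioning on a mediator would strip out part of the effect we want; the pooled comparison gives the total causal effect.
So P(outcome | do(Diet V)) is just the pooled rate for Diet V: 623/900 = 0.692.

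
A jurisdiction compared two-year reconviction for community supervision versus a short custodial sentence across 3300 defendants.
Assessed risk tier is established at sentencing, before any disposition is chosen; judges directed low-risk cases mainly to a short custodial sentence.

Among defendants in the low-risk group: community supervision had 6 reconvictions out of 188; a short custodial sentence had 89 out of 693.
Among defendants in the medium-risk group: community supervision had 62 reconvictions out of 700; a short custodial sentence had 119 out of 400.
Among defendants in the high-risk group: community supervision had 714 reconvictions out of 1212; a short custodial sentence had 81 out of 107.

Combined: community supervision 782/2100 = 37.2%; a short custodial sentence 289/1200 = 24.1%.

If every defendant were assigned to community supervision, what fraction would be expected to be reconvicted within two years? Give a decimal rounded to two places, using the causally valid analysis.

0.27

The assessed risk tier-specific comparison favours community supervision throughout, but the pooled figures favour a short custodial sentence. The question is whether to condition on assessed risk tier.
Assessed risk tier differs across dispositions for reasons unrelated to any effect of the disposition itself, and it separately predicts the outcome — a classic confounder. We must compare within assessed risk tier levels.
Standardising community supervision to the population assessed risk tier mix: 0.267·6/188 + 0.333·62/700 + 0.400·714/1212 = 0.274.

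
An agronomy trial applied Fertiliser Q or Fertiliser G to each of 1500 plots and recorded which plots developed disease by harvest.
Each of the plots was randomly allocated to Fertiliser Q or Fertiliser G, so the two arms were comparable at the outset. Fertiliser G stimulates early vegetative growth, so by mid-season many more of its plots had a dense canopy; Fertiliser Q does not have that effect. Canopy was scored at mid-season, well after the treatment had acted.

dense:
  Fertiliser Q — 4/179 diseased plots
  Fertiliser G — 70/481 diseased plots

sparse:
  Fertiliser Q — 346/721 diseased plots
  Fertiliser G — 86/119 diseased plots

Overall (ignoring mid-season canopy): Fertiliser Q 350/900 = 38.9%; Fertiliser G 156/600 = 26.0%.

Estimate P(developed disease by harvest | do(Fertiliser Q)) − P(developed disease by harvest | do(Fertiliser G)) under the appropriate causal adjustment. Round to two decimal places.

Mid-season canopy here is a post-treatment variable shaped by the fertiliser; conditioning on it would introduce bias rather than remove it. The overall comparison is the causal one.
The causal difference is the pooled difference: 0.389 − 0.260 = +0.129.

+0.13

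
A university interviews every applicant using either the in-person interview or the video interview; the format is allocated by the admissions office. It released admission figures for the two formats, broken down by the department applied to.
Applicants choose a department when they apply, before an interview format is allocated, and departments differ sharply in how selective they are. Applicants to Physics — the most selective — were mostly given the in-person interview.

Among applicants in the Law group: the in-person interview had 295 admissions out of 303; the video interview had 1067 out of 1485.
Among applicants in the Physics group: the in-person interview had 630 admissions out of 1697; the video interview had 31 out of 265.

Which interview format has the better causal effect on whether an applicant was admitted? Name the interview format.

the in-person interview

Within every department level the in-person interview has the higher rate, yet pooled the video interview does — Simpson's reversal.
Nothing the interview format does changes department; the imbalance is an allocation artefact. With department also predicting the outcome, the pooled figure is confounded, and the within-stratum comparison is the causal one.
Within each level — Law: 97.4% vs 71.9%; Physics: 37.1% vs 11.7% — the in-person interview is higher every time.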